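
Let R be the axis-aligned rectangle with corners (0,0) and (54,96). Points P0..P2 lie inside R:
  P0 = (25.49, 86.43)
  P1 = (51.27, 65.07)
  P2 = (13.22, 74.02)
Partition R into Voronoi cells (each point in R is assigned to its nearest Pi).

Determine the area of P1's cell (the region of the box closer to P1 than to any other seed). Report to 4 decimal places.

Area of P1's cell: 2341.0414

1. box [0,54]×[0,96]: [(0, 0) (54, 0) (54, 96) (0, 96)]
2. ⊥bis P1·P0 via (38.38,75.75): [(0, 29.4281) (0, 0) (54, 0) (54, 94.6022)]  |A|=3348.8181
3. ⊥bis P1·P2 via (32.245,69.545): [(31.851, 67.87) (15.8868, 0) (54, 0) (54, 94.6022)]  |A|=2341.0414
4. canonical 4-gon: [(31.851, 67.87) (15.8868, 0) (54, 0) (54, 94.6022)]
5. shoelace: 2341.0414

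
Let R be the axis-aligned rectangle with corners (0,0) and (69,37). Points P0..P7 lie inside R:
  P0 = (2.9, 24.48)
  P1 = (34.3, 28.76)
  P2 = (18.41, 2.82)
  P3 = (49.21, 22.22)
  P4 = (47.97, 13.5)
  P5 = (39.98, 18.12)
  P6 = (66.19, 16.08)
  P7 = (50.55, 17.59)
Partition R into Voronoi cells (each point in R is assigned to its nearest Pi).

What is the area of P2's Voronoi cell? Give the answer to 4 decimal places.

1. box [0,69]×[0,37]: [(0, 0) (69, 0) (69, 37) (0, 37)]
2. ⊥bis P2·P0 via (10.655,13.65): [(0, 6.0203) (0, 0) (69, 0) (69, 37) (43.2637, 37)]  |A|=1882.852
3. ⊥bis P2·P1 via (26.355,15.79): [(19.5042, 19.9866) (0, 6.0203) (0, 0) (52.1318, 0)]  |A|=579.6787
4. ⊥bis P2·P3 via (33.81,12.52): [(35.1399, 10.4087) (19.5042, 19.9866) (0, 6.0203) (0, 0) (41.696, 0)]  |A|=525.3673
5. ⊥bis P2·P4 via (33.19,8.16): [(31.5924, 12.5817) (19.5042, 19.9866) (0, 6.0203) (0, 0) (36.1382, 0)]  |A|=479.0655
6. ⊥bis P2·P5 via (29.195,10.47): [(35.6364, 1.3889) (24.7041, 16.8013) (19.5042, 19.9866) (0, 6.0203) (0, 0) (36.1382, 0)]  |A|=449.0475
7. ⊥bis P2·P6 via (42.3,9.45): [(35.6364, 1.3889) (24.7041, 16.8013) (19.5042, 19.9866) (0, 6.0203) (0, 0) (36.1382, 0)]  |A|=449.0475
8. ⊥bis P2·P7 via (34.48,10.205): [(35.6364, 1.3889) (24.7041, 16.8013) (19.5042, 19.9866) (0, 6.0203) (0, 0) (36.1382, 0)]  |A|=449.0475
9. canonical 6-gon: [(35.6364, 1.3889) (24.7041, 16.8013) (19.5042, 19.9866) (0, 6.0203) (0, 0) (36.1382, 0)]
10. shoelace: 449.0475

Area of P2's cell: 449.0475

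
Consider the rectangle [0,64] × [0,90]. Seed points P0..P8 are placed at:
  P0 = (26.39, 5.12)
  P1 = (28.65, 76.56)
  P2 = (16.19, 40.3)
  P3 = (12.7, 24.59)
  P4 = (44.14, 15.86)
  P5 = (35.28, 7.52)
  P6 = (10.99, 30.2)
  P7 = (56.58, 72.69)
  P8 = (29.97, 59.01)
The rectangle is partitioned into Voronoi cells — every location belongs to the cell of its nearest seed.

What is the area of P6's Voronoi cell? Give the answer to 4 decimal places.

1. box [0,64]×[0,90]: [(0, 0) (64, 0) (64, 90) (0, 90)]
2. ⊥bis P6·P0 via (18.69,17.66): [(0, 6.1837) (64, 45.4819) (64, 90) (0, 90)]  |A|=4106.7004
3. ⊥bis P6·P1 via (19.82,53.38): [(0, 60.9301) (0, 6.1837) (55.0233, 39.9699)]  |A|=1506.164
4. ⊥bis P6·P2 via (13.59,35.25): [(0, 42.2468) (0, 6.1837) (31.9458, 25.7995)]  |A|=576.0325
5. ⊥bis P6·P3 via (11.845,27.395): [(22.5243, 30.6502) (0, 42.2468) (0, 23.7845)]  |A|=207.9254
6. ⊥bis P6·P4 via (27.565,23.03): [(22.5243, 30.6502) (0, 42.2468) (0, 23.7845)]  |A|=207.9254
7. ⊥bis P6·P5 via (23.135,18.86): [(22.5243, 30.6502) (0, 42.2468) (0, 23.7845)]  |A|=207.9254
8. ⊥bis P6·P7 via (33.785,51.445): [(22.5243, 30.6502) (0, 42.2468) (0, 23.7845)]  |A|=207.9254
9. ⊥bis P6·P8 via (20.48,44.605): [(22.5243, 30.6502) (0, 42.2468) (0, 23.7845)]  |A|=207.9254
10. canonical 3-gon: [(22.5243, 30.6502) (0, 42.2468) (0, 23.7845)]
11. shoelace: 207.9254

Area of P6's cell: 207.9254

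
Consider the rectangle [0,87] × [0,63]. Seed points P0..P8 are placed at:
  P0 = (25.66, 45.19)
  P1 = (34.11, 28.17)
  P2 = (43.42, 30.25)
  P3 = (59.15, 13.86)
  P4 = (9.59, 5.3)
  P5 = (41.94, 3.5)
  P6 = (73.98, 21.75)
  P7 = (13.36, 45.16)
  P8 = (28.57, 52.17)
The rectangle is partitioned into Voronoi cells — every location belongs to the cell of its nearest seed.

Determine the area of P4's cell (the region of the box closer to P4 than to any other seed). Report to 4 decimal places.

Area of P4's cell: 582.0373

1. box [0,87]×[0,63]: [(0, 0) (87, 0) (87, 63) (0, 63)]
2. ⊥bis P4·P0 via (17.625,25.245): [(0, 32.3454) (0, 0) (80.2898, 0)]  |A|=1298.5013
3. ⊥bis P4·P1 via (21.85,16.735): [(11.6781, 27.6407) (0, 32.3454) (0, 0) (37.4589, 0)]  |A|=706.5621
4. ⊥bis P4·P2 via (26.505,17.775): [(11.6781, 27.6407) (0, 32.3454) (0, 0) (37.4589, 0)]  |A|=706.5621
5. ⊥bis P4·P3 via (34.37,9.58): [(35.6987, 1.8871) (11.6781, 27.6407) (0, 32.3454) (0, 0) (36.0247, 0)]  |A|=705.2089
6. ⊥bis P4·P5 via (25.765,4.4): [(26.1923, 12.0794) (11.6781, 27.6407) (0, 32.3454) (0, 0) (25.5202, 0)]  |A|=634.4559
7. ⊥bis P4·P6 via (41.785,13.525): [(26.1923, 12.0794) (11.6781, 27.6407) (0, 32.3454) (0, 0) (25.5202, 0)]  |A|=634.4559
8. ⊥bis P4·P7 via (11.475,25.23): [(26.1923, 12.0794) (14.1638, 24.9757) (0, 26.3153) (0, 0) (25.5202, 0)]  |A|=582.0373
9. ⊥bis P4·P8 via (19.08,28.735): [(26.1923, 12.0794) (14.1638, 24.9757) (0, 26.3153) (0, 0) (25.5202, 0)]  |A|=582.0373
10. canonical 5-gon: [(26.1923, 12.0794) (14.1638, 24.9757) (0, 26.3153) (0, 0) (25.5202, 0)]
11. shoelace: 582.0373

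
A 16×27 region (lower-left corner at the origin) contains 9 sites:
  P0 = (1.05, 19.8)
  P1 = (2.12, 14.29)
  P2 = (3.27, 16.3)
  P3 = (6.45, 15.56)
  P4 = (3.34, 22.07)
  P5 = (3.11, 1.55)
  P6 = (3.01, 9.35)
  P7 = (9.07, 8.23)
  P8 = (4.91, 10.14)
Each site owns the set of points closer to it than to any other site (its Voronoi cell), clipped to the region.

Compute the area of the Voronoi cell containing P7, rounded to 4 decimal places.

1. box [0,16]×[0,27]: [(0, 0) (16, 0) (16, 27) (0, 27)]
2. ⊥bis P7·P0 via (5.06,14.015): [(0, 10.5075) (0, 0) (16, 0) (16, 21.5983)]  |A|=256.8468
3. ⊥bis P7·P1 via (5.595,11.26): [(12.4848, 19.1617) (0, 4.8433) (0, 0) (16, 0) (16, 21.5983)]  |A|=221.4883
4. ⊥bis P7·P2 via (6.17,12.265): [(6.9771, 12.8451) (0, 4.8433) (0, 0) (16, 0) (16, 19.3299)]  |A|=206.8627
5. ⊥bis P7·P3 via (7.76,11.895): [(5.4191, 11.0583) (0, 4.8433) (0, 0) (16, 0) (16, 14.8403)]  |A|=180.101
6. ⊥bis P7·P4 via (6.205,15.15): [(5.4191, 11.0583) (0, 4.8433) (0, 0) (16, 0) (16, 14.8403)]  |A|=180.101
7. ⊥bis P7·P5 via (6.09,4.89): [(5.4191, 11.0583) (2.6876, 7.9256) (11.5707, 0) (16, 0) (16, 14.8403)]  |A|=127.7398
8. ⊥bis P7·P6 via (6.04,8.79): [(6.5328, 11.4564) (5.4283, 5.4804) (11.5707, 0) (16, 0) (16, 14.8403)]  |A|=116.9995
9. ⊥bis P7·P8 via (6.99,9.185): [(8.3274, 12.0978) (5.5221, 5.988) (5.4283, 5.4804) (11.5707, 0) (16, 0) (16, 14.8403)]  |A|=112.4169
10. canonical 6-gon: [(8.3274, 12.0978) (5.5221, 5.988) (5.4283, 5.4804) (11.5707, 0) (16, 0) (16, 14.8403)]
11. shoelace: 112.4169

Area of P7's cell: 112.4169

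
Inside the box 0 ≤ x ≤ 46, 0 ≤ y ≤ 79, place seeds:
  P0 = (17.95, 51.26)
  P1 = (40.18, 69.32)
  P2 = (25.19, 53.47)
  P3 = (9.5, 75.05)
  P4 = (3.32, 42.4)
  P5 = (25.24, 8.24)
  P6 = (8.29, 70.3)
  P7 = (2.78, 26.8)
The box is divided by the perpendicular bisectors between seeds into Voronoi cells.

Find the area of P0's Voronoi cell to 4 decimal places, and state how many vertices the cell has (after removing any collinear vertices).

Area of P0's cell: 349.2776 (5 vertices)

1. box [0,46]×[0,79]: [(0, 0) (46, 0) (46, 79) (0, 79)]
2. ⊥bis P0·P1 via (29.065,60.29): [(0, 0) (46, 0) (46, 39.4448) (13.8647, 79) (0, 79)]  |A|=2998.4403
3. ⊥bis P0·P2 via (21.57,52.365): [(0, 0) (37.5543, 0) (13.4397, 79) (0, 79)]  |A|=2014.2649
4. ⊥bis P0·P3 via (13.725,63.155): [(0, 58.28) (0, 0) (37.5543, 0) (17.8312, 64.6135)]  |A|=1732.8586
5. ⊥bis P0·P4 via (10.635,46.83): [(3.0457, 59.3618) (36.0897, 4.7981) (17.8312, 64.6135)]  |A|=490.144
6. ⊥bis P0·P5 via (21.595,29.75): [(3.0457, 59.3618) (21.0361, 29.6553) (28.1349, 30.8582) (17.8312, 64.6135)]  |A|=392.8612
7. ⊥bis P0·P6 via (13.12,60.78): [(4.7565, 56.5368) (21.0361, 29.6553) (28.1349, 30.8582) (18.2126, 63.3638)]  |A|=357.7738
8. ⊥bis P0·P7 via (10.365,39.03): [(4.7565, 56.5368) (18.3625, 34.07) (24.5269, 30.2468) (28.1349, 30.8582) (18.2126, 63.3638)]  |A|=349.2776
9. canonical 5-gon: [(4.7565, 56.5368) (18.3625, 34.07) (24.5269, 30.2468) (28.1349, 30.8582) (18.2126, 63.3638)]
10. shoelace: 349.2776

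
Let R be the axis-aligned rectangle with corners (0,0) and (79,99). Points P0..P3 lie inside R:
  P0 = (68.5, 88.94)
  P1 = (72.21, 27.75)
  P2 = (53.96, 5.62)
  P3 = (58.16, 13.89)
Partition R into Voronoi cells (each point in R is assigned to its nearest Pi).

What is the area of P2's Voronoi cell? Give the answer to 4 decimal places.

1. box [0,79]×[0,99]: [(0, 0) (79, 0) (79, 99) (0, 99)]
2. ⊥bis P2·P0 via (61.23,47.28): [(0, 57.9651) (0, 0) (79, 0) (79, 44.179)]  |A|=4034.6925
3. ⊥bis P2·P1 via (63.085,16.685): [(16.5256, 55.0813) (0, 57.9651) (0, 0) (79, 0) (79, 3.5603)]  |A|=2765.8788
4. ⊥bis P2·P3 via (56.06,9.755): [(0, 38.2256) (0, 0) (75.2681, 0)]  |A|=1438.584
5. canonical 3-gon: [(0, 38.2256) (0, 0) (75.2681, 0)]
6. shoelace: 1438.584

Area of P2's cell: 1438.5840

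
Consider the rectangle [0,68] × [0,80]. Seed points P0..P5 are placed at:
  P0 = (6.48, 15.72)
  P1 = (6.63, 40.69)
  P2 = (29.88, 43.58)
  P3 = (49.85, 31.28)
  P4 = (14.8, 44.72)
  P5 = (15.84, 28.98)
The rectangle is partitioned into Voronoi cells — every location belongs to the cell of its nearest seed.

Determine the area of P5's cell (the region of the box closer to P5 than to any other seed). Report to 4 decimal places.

Area of P5's cell: 495.5013

1. box [0,68]×[0,80]: [(0, 0) (68, 0) (68, 80) (0, 80)]
2. ⊥bis P5·P0 via (11.16,22.35): [(0, 30.2276) (42.8225, 0) (68, 0) (68, 80) (0, 80)]  |A|=4792.7883
3. ⊥bis P5·P1 via (11.235,34.835): [(2.8337, 28.2274) (42.8225, 0) (68, 0) (68, 79.4811)]  |A|=2945.0893
4. ⊥bis P5·P2 via (22.86,36.28): [(18.4564, 40.5147) (2.8337, 28.2274) (42.8225, 0) (60.5871, 0)]  |A|=826.0337
5. ⊥bis P5·P3 via (32.845,30.13): [(33.0947, 26.4379) (18.4564, 40.5147) (2.8337, 28.2274) (34.4846, 5.8856)]  |A|=509.6135
6. ⊥bis P5·P4 via (15.32,36.85): [(33.0947, 26.4379) (21.8206, 37.2795) (13.6573, 36.7401) (2.8337, 28.2274) (34.4846, 5.8856)]  |A|=495.5013
7. canonical 5-gon: [(33.0947, 26.4379) (21.8206, 37.2795) (13.6573, 36.7401) (2.8337, 28.2274) (34.4846, 5.8856)]
8. shoelace: 495.5013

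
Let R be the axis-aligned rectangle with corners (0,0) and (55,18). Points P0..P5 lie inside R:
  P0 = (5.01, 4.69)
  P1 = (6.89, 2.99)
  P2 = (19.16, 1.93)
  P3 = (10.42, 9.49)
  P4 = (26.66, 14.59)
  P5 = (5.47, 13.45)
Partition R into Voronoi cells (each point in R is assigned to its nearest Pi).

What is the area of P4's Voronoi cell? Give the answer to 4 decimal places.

Area of P4's cell: 562.2469

1. box [0,55]×[0,18]: [(0, 0) (55, 0) (55, 18) (0, 18)]
2. ⊥bis P4·P0 via (15.835,9.64): [(20.2431, 0) (55, 0) (55, 18) (12.0122, 18)]  |A|=699.7022
3. ⊥bis P4·P1 via (16.775,8.79): [(14.2765, 13.0482) (21.9325, 0) (55, 0) (55, 18) (12.0122, 18)]  |A|=688.6805
4. ⊥bis P4·P2 via (22.91,8.26): [(14.0718, 13.4959) (36.8529, 0) (55, 0) (55, 18) (12.0122, 18)]  |A|=587.6204
5. ⊥bis P4·P3 via (18.54,12.04): [(18.9996, 10.5766) (36.8529, 0) (55, 0) (55, 18) (16.6683, 18)]  |A|=562.2469
6. ⊥bis P4·P5 via (16.065,14.02): [(18.9996, 10.5766) (36.8529, 0) (55, 0) (55, 18) (16.6683, 18)]  |A|=562.2469
7. canonical 5-gon: [(18.9996, 10.5766) (36.8529, 0) (55, 0) (55, 18) (16.6683, 18)]
8. shoelace: 562.2469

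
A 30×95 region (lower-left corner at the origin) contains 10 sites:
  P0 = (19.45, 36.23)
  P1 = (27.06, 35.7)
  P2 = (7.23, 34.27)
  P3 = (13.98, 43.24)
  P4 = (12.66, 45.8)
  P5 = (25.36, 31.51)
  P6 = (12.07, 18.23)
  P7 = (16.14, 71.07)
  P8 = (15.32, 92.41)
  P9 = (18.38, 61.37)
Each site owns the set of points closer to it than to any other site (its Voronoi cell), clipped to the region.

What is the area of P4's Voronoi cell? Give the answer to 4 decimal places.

1. box [0,30]×[0,95]: [(0, 0) (30, 0) (30, 95) (0, 95)]
2. ⊥bis P4·P0 via (16.055,41.015): [(0, 29.6238) (30, 50.9091) (30, 95) (0, 95)]  |A|=1642.006
3. ⊥bis P4·P1 via (19.86,40.75): [(0, 29.6238) (23.9993, 46.6515) (30, 55.207) (30, 95) (0, 95)]  |A|=1629.1106
4. ⊥bis P4·P2 via (9.945,40.035): [(0, 44.7186) (12.7872, 38.6965) (23.9993, 46.6515) (30, 55.207) (30, 95) (0, 95)]  |A|=1532.6009
5. ⊥bis P4·P3 via (13.32,44.52): [(0, 44.7186) (7.1629, 41.3452) (27.7075, 51.9386) (30, 55.207) (30, 95) (0, 95)]  |A|=1460.7122
6. ⊥bis P4·P5 via (19.01,38.655): [(0, 44.7186) (7.1629, 41.3452) (27.7075, 51.9386) (30, 55.207) (30, 95) (0, 95)]  |A|=1460.7122
7. ⊥bis P4·P6 via (12.365,32.015): [(0, 44.7186) (7.1629, 41.3452) (27.7075, 51.9386) (30, 55.207) (30, 95) (0, 95)]  |A|=1460.7122
8. ⊥bis P4·P7 via (14.4,58.435): [(0, 60.4181) (0, 44.7186) (7.1629, 41.3452) (27.7075, 51.9386) (30, 55.207) (30, 56.2867)]  |A|=361.2833
9. ⊥bis P4·P8 via (13.99,69.105): [(0, 60.4181) (0, 44.7186) (7.1629, 41.3452) (27.7075, 51.9386) (30, 55.207) (30, 56.2867)]  |A|=361.2833
10. ⊥bis P4·P9 via (15.52,53.585): [(0, 59.2866) (0, 44.7186) (7.1629, 41.3452) (24.5015, 50.2854)]  |A|=239.7329
11. canonical 4-gon: [(0, 59.2866) (0, 44.7186) (7.1629, 41.3452) (24.5015, 50.2854)]
12. shoelace: 239.7329

Area of P4's cell: 239.7329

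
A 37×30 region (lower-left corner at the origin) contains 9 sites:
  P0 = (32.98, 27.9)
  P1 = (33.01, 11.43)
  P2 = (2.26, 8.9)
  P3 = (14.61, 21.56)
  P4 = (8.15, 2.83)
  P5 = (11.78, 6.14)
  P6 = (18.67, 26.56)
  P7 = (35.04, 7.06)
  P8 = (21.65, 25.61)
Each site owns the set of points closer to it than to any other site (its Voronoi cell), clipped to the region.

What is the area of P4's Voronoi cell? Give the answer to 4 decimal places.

1. box [0,37]×[0,30]: [(0, 0) (37, 0) (37, 30) (0, 30)]
2. ⊥bis P4·P0 via (20.565,15.365): [(0, 0) (36.0785, 0) (5.7885, 30) (0, 30)]  |A|=628.0058
3. ⊥bis P4·P1 via (20.58,7.13): [(0, 0) (23.0465, 0) (16.2542, 19.6345) (5.7885, 30) (0, 30)]  |A|=500.0676
4. ⊥bis P4·P2 via (5.205,5.865): [(0, 0.8143) (0, 0) (23.0465, 0) (17.0436, 17.3526)]  |A|=206.898
5. ⊥bis P4·P3 via (11.38,12.195): [(11.6371, 12.1063) (0, 0.8143) (0, 0) (23.0465, 0) (19.8368, 9.2782)]  |A|=177.7439
6. ⊥bis P4·P5 via (9.965,4.485): [(7.0628, 7.6677) (0, 0.8143) (0, 0) (14.0546, 0)]  |A|=56.7594
7. ⊥bis P4·P6 via (13.41,14.695): [(7.0628, 7.6677) (0, 0.8143) (0, 0) (14.0546, 0)]  |A|=56.7594
8. ⊥bis P4·P7 via (21.595,4.945): [(7.0628, 7.6677) (0, 0.8143) (0, 0) (14.0546, 0)]  |A|=56.7594
9. ⊥bis P4·P8 via (14.9,14.22): [(7.0628, 7.6677) (0, 0.8143) (0, 0) (14.0546, 0)]  |A|=56.7594
10. canonical 4-gon: [(7.0628, 7.6677) (0, 0.8143) (0, 0) (14.0546, 0)]
11. shoelace: 56.7594

Area of P4's cell: 56.7594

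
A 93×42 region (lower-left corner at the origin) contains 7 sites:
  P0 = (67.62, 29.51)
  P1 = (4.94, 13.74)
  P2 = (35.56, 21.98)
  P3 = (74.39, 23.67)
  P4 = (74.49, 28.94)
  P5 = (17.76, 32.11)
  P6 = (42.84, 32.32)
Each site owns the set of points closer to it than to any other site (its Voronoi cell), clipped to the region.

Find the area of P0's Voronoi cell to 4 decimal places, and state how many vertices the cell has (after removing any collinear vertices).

Area of P0's cell: 403.5845 (5 vertices)

1. box [0,93]×[0,42]: [(0, 0) (93, 0) (93, 42) (0, 42)]
2. ⊥bis P0·P1 via (36.28,21.625): [(41.7208, 0) (93, 0) (93, 42) (31.1537, 42)]  |A|=2375.6356
3. ⊥bis P0·P2 via (51.59,25.745): [(57.6368, 0) (93, 0) (93, 42) (47.7722, 42)]  |A|=1692.4123
4. ⊥bis P0·P3 via (71.005,26.59): [(55.5889, 8.719) (84.2981, 42) (47.7722, 42)]  |A|=607.8106
5. ⊥bis P0·P4 via (71.055,29.225): [(55.5889, 8.719) (70.8184, 26.3737) (72.1149, 42) (47.7722, 42)]  |A|=512.6217
6. ⊥bis P0·P5 via (42.69,30.81): [(55.5889, 8.719) (70.8184, 26.3737) (72.1149, 42) (47.7722, 42)]  |A|=512.6217
7. ⊥bis P0·P6 via (55.23,30.915): [(53.6494, 16.9767) (55.5889, 8.719) (70.8184, 26.3737) (72.1149, 42) (56.487, 42)]  |A|=403.5845
8. canonical 5-gon: [(53.6494, 16.9767) (55.5889, 8.719) (70.8184, 26.3737) (72.1149, 42) (56.487, 42)]
9. shoelace: 403.5845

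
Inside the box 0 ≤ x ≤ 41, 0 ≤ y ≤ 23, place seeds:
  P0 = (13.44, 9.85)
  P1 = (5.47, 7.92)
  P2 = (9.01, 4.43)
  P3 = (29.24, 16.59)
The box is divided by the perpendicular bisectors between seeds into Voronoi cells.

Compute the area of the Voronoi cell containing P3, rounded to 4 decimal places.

Area of P3's cell: 435.3044

1. box [0,41]×[0,23]: [(0, 0) (41, 0) (41, 23) (0, 23)]
2. ⊥bis P3·P0 via (21.34,13.22): [(26.9794, 0) (41, 0) (41, 23) (17.168, 23)]  |A|=435.3044
3. ⊥bis P3·P1 via (17.355,12.255): [(26.9794, 0) (41, 0) (41, 23) (17.168, 23)]  |A|=435.3044
4. ⊥bis P3·P2 via (19.125,10.51): [(26.9794, 0) (41, 0) (41, 23) (17.168, 23)]  |A|=435.3044
5. canonical 4-gon: [(26.9794, 0) (41, 0) (41, 23) (17.168, 23)]
6. shoelace: 435.3044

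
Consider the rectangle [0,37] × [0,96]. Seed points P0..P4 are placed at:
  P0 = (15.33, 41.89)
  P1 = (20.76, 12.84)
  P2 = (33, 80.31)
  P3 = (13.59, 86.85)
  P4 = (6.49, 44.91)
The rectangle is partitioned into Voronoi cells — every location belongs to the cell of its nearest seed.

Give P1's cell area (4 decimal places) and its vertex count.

1. box [0,37]×[0,96]: [(0, 0) (37, 0) (37, 96) (0, 96)]
2. ⊥bis P1·P0 via (18.045,27.365): [(0, 23.992) (0, 0) (37, 0) (37, 30.9081)]  |A|=1015.6518
3. ⊥bis P1·P2 via (26.88,46.575): [(0, 23.992) (0, 0) (37, 0) (37, 30.9081)]  |A|=1015.6518
4. ⊥bis P1·P3 via (17.175,49.845): [(0, 23.992) (0, 0) (37, 0) (37, 30.9081)]  |A|=1015.6518
5. ⊥bis P1·P4 via (13.625,28.875): [(4.5716, 24.8466) (0, 22.8124) (0, 0) (37, 0) (37, 30.9081)]  |A|=1012.9553
6. canonical 5-gon: [(4.5716, 24.8466) (0, 22.8124) (0, 0) (37, 0) (37, 30.9081)]
7. shoelace: 1012.9553

Area of P1's cell: 1012.9553 (5 vertices)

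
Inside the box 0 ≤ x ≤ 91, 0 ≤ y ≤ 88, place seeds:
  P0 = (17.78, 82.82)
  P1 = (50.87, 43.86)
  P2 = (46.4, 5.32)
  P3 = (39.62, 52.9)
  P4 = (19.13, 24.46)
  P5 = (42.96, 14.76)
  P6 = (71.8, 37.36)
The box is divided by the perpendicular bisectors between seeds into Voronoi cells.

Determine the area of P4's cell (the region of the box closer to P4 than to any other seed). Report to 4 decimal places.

Area of P4's cell: 1450.4285

1. box [0,91]×[0,88]: [(0, 0) (91, 0) (91, 88) (0, 88)]
2. ⊥bis P4·P0 via (18.455,53.64): [(0, 53.2131) (0, 0) (91, 0) (91, 55.3181)]  |A|=4938.1707
3. ⊥bis P4·P1 via (35,34.16): [(23.0288, 53.7458) (0, 53.2131) (0, 0) (55.8791, 0)]  |A|=2114.3527
4. ⊥bis P4·P2 via (32.765,14.89): [(40.2553, 25.5619) (23.0288, 53.7458) (0, 53.2131) (0, 0) (22.3142, 0)]  |A|=1685.3601
5. ⊥bis P4·P3 via (29.375,38.68): [(40.2553, 25.5619) (34.4895, 34.9952) (8.9169, 53.4194) (0, 53.2131) (0, 0) (22.3142, 0)]  |A|=1551.185
6. ⊥bis P4·P5 via (31.045,19.61): [(24.0963, 2.5392) (36.181, 32.2277) (34.4895, 34.9952) (8.9169, 53.4194) (0, 53.2131) (0, 0) (22.3142, 0)]  |A|=1450.4285
7. ⊥bis P4·P6 via (45.465,30.91): [(24.0963, 2.5392) (36.181, 32.2277) (34.4895, 34.9952) (8.9169, 53.4194) (0, 53.2131) (0, 0) (22.3142, 0)]  |A|=1450.4285
8. canonical 7-gon: [(24.0963, 2.5392) (36.181, 32.2277) (34.4895, 34.9952) (8.9169, 53.4194) (0, 53.2131) (0, 0) (22.3142, 0)]
9. shoelace: 1450.4285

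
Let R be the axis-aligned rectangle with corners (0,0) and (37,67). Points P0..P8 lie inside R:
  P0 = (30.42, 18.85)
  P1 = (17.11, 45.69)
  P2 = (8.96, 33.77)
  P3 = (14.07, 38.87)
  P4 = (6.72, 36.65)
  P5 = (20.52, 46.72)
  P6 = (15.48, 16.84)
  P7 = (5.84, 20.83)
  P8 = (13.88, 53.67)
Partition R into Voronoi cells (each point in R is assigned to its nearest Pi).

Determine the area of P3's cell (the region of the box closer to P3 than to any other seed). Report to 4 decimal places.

1. box [0,37]×[0,67]: [(0, 0) (37, 0) (37, 67) (0, 67)]
2. ⊥bis P3·P0 via (22.245,28.86): [(0, 10.6929) (37, 40.9102) (37, 67) (0, 67)]  |A|=1524.3437
3. ⊥bis P3·P1 via (15.59,42.28): [(0, 49.2292) (0, 10.6929) (30.5255, 35.6225)]  |A|=588.1702
4. ⊥bis P3·P2 via (11.515,36.32): [(0, 49.2292) (0, 47.8576) (20.4354, 27.3821) (30.5255, 35.6225)]  |A|=208.4326
5. ⊥bis P3·P4 via (10.395,37.76): [(8.0091, 45.6592) (10.5326, 37.3043) (20.4354, 27.3821) (30.5255, 35.6225)]  |A|=172.2561
6. ⊥bis P3·P5 via (17.295,42.795): [(20.6868, 40.0081) (8.0091, 45.6592) (10.5326, 37.3043) (20.4354, 27.3821) (28.2681, 33.7789)]  |A|=158.2366
7. ⊥bis P3·P6 via (14.775,27.855): [(20.6868, 40.0081) (8.0091, 45.6592) (10.5326, 37.3043) (19.6519, 28.1671) (21.545, 28.2883) (28.2681, 33.7789)]  |A|=157.4461
8. ⊥bis P3·P7 via (9.955,29.85): [(20.6868, 40.0081) (8.0091, 45.6592) (10.5326, 37.3043) (19.6519, 28.1671) (21.545, 28.2883) (28.2681, 33.7789)]  |A|=157.4461
9. ⊥bis P3·P8 via (13.975,46.27): [(20.6868, 40.0081) (8.0091, 45.6592) (10.5326, 37.3043) (19.6519, 28.1671) (21.545, 28.2883) (28.2681, 33.7789)]  |A|=157.4461
10. canonical 6-gon: [(20.6868, 40.0081) (8.0091, 45.6592) (10.5326, 37.3043) (19.6519, 28.1671) (21.545, 28.2883) (28.2681, 33.7789)]
11. shoelace: 157.4461

Area of P3's cell: 157.4461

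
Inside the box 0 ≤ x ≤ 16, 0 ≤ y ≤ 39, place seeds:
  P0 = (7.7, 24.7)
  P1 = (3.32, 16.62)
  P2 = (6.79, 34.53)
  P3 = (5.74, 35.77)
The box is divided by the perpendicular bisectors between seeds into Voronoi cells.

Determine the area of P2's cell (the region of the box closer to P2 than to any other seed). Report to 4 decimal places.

1. box [0,16]×[0,39]: [(0, 0) (16, 0) (16, 39) (0, 39)]
2. ⊥bis P2·P0 via (7.245,29.615): [(0, 28.9443) (16, 30.4255) (16, 39) (0, 39)]  |A|=149.0417
3. ⊥bis P2·P1 via (5.055,25.575): [(0, 28.9443) (16, 30.4255) (16, 39) (0, 39)]  |A|=149.0417
4. ⊥bis P2·P3 via (6.265,35.15): [(0, 29.845) (0, 28.9443) (16, 30.4255) (16, 39) (10.8117, 39)]  |A|=99.5511
5. canonical 5-gon: [(0, 29.845) (0, 28.9443) (16, 30.4255) (16, 39) (10.8117, 39)]
6. shoelace: 99.5511

Area of P2's cell: 99.5511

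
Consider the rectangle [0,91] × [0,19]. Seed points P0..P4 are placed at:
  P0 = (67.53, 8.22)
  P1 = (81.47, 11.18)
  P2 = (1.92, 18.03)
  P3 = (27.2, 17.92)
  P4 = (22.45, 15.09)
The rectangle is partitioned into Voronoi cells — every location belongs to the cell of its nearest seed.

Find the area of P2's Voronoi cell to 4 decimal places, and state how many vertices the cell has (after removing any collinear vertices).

Area of P2's cell: 212.3055 (4 vertices)

1. box [0,91]×[0,19]: [(0, 0) (91, 0) (91, 19) (0, 19)]
2. ⊥bis P2·P0 via (34.725,13.125): [(0, 0) (32.7626, 0) (35.6034, 19) (0, 19)]  |A|=649.4768
3. ⊥bis P2·P1 via (41.695,14.605): [(0, 0) (32.7626, 0) (35.6034, 19) (0, 19)]  |A|=649.4768
4. ⊥bis P2·P3 via (14.56,17.975): [(0, 0) (14.4818, 0) (14.5645, 19) (0, 19)]  |A|=275.9393
5. ⊥bis P2·P4 via (12.185,16.56): [(0, 0) (9.8135, 0) (12.5344, 19) (0, 19)]  |A|=212.3055
6. canonical 4-gon: [(0, 0) (9.8135, 0) (12.5344, 19) (0, 19)]
7. shoelace: 212.3055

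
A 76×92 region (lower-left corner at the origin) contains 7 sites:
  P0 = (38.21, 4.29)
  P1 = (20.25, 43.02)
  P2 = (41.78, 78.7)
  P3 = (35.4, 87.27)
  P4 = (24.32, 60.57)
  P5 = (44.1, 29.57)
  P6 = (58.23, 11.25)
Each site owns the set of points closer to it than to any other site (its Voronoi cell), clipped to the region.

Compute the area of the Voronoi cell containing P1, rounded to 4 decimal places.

Area of P1's cell: 1142.6951

1. box [0,76]×[0,92]: [(0, 0) (76, 0) (76, 92) (0, 92)]
2. ⊥bis P1·P0 via (29.23,23.655): [(0, 10.1004) (76, 45.3433) (76, 92) (0, 92)]  |A|=4885.1392
3. ⊥bis P1·P2 via (31.015,60.86): [(0, 79.575) (0, 10.1004) (65.1035, 40.2904)]  |A|=2261.5213
4. ⊥bis P1·P3 via (27.825,65.145): [(18.7841, 68.2404) (0, 74.6715) (0, 10.1004) (65.1035, 40.2904)]  |A|=2215.4671
5. ⊥bis P1·P4 via (22.285,51.795): [(60.8649, 42.848) (0, 56.9631) (0, 10.1004) (65.1035, 40.2904)]  |A|=1573.3835
6. ⊥bis P1·P5 via (32.175,36.295): [(38.7613, 47.974) (0, 56.9631) (0, 10.1004) (23.5654, 21.0282)]  |A|=1142.6951
7. ⊥bis P1·P6 via (39.24,27.135): [(38.7613, 47.974) (0, 56.9631) (0, 10.1004) (23.5654, 21.0282)]  |A|=1142.6951
8. canonical 4-gon: [(38.7613, 47.974) (0, 56.9631) (0, 10.1004) (23.5654, 21.0282)]
9. shoelace: 1142.6951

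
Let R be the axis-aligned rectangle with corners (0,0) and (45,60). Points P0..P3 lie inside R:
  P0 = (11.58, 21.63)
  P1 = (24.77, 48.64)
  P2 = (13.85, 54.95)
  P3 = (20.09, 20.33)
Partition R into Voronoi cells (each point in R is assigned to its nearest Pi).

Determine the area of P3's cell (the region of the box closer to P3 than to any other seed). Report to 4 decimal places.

1. box [0,45]×[0,60]: [(0, 0) (45, 0) (45, 60) (0, 60)]
2. ⊥bis P3·P0 via (15.835,20.98): [(12.6301, 0) (45, 0) (45, 60) (21.7958, 60)]  |A|=1667.2255
3. ⊥bis P3·P1 via (22.43,34.485): [(18.0097, 35.2157) (12.6301, 0) (45, 0) (45, 30.7539)]  |A|=984.9944
4. ⊥bis P3·P2 via (16.97,37.64): [(18.0097, 35.2157) (12.6301, 0) (45, 0) (45, 30.7539)]  |A|=984.9944
5. canonical 4-gon: [(18.0097, 35.2157) (12.6301, 0) (45, 0) (45, 30.7539)]
6. shoelace: 984.9944

Area of P3's cell: 984.9944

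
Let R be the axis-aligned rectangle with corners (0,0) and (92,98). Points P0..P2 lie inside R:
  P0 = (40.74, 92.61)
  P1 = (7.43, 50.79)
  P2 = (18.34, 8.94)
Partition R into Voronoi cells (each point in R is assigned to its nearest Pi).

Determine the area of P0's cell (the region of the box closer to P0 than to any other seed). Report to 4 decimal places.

Area of P0's cell: 3769.6917

1. box [0,92]×[0,98]: [(0, 0) (92, 0) (92, 98) (0, 98)]
2. ⊥bis P0·P1 via (24.085,71.7): [(0, 90.8839) (92, 17.6051) (92, 98) (0, 98)]  |A|=4025.5052
3. ⊥bis P0·P2 via (29.54,50.775): [(0, 90.8839) (60.8947, 42.3808) (92, 34.0533) (92, 98) (0, 98)]  |A|=3769.6917
4. canonical 5-gon: [(0, 90.8839) (60.8947, 42.3808) (92, 34.0533) (92, 98) (0, 98)]
5. shoelace: 3769.6917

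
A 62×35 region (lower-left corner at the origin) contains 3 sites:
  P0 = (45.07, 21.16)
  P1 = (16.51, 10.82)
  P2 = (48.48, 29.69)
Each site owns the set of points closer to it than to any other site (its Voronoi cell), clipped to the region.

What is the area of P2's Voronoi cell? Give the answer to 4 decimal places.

Area of P2's cell: 306.5350

1. box [0,62]×[0,35]: [(0, 0) (62, 0) (62, 35) (0, 35)]
2. ⊥bis P2·P0 via (46.775,25.425): [(62, 19.3386) (62, 35) (22.8235, 35)]  |A|=306.7803
3. ⊥bis P2·P1 via (32.495,20.255): [(24.091, 34.4933) (62, 19.3386) (62, 35) (23.7919, 35)]  |A|=306.535
4. canonical 4-gon: [(24.091, 34.4933) (62, 19.3386) (62, 35) (23.7919, 35)]
5. shoelace: 306.535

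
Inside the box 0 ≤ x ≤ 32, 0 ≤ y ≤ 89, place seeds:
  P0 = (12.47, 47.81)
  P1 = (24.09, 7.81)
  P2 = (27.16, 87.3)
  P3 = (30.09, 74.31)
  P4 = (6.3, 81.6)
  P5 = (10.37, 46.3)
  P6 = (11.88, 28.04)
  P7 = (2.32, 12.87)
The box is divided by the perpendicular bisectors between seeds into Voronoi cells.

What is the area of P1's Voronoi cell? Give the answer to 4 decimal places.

Area of P1's cell: 398.7199

1. box [0,32]×[0,89]: [(0, 0) (32, 0) (32, 89) (0, 89)]
2. ⊥bis P1·P0 via (18.28,27.81): [(0, 22.4997) (0, 0) (32, 0) (32, 31.7957)]  |A|=868.7251
3. ⊥bis P1·P2 via (25.625,47.555): [(0, 22.4997) (0, 0) (32, 0) (32, 31.7957)]  |A|=868.7251
4. ⊥bis P1·P3 via (27.09,41.06): [(0, 22.4997) (0, 0) (32, 0) (32, 31.7957)]  |A|=868.7251
5. ⊥bis P1·P4 via (15.195,44.705): [(0, 22.4997) (0, 0) (32, 0) (32, 31.7957)]  |A|=868.7251
6. ⊥bis P1·P5 via (17.23,27.055): [(24.0523, 29.4869) (0, 20.9133) (0, 0) (32, 0) (32, 31.7957)]  |A|=849.6468
7. ⊥bis P1·P6 via (17.985,17.925): [(0, 7.07) (0, 0) (32, 0) (32, 26.3839)]  |A|=535.2619
8. ⊥bis P1·P7 via (13.205,10.34): [(14.4757, 15.8069) (10.8017, 0) (32, 0) (32, 26.3839)]  |A|=398.7199
9. canonical 4-gon: [(14.4757, 15.8069) (10.8017, 0) (32, 0) (32, 26.3839)]
10. shoelace: 398.7199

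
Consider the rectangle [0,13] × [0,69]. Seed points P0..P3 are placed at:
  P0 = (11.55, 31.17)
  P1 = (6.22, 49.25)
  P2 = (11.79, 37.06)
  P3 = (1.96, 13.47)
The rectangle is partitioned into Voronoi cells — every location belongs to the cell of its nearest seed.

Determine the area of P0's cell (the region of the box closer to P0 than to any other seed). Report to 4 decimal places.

1. box [0,13]×[0,69]: [(0, 0) (13, 0) (13, 69) (0, 69)]
2. ⊥bis P0·P1 via (8.885,40.21): [(0, 37.5907) (0, 0) (13, 0) (13, 41.4231)]  |A|=513.5897
3. ⊥bis P0·P2 via (11.67,34.115): [(0, 34.5905) (0, 0) (13, 0) (13, 34.0608)]  |A|=446.2336
4. ⊥bis P0·P3 via (6.755,22.32): [(0, 34.5905) (0, 25.9799) (13, 18.9364) (13, 34.0608)]  |A|=154.2775
5. canonical 4-gon: [(0, 34.5905) (0, 25.9799) (13, 18.9364) (13, 34.0608)]
6. shoelace: 154.2775

Area of P0's cell: 154.2775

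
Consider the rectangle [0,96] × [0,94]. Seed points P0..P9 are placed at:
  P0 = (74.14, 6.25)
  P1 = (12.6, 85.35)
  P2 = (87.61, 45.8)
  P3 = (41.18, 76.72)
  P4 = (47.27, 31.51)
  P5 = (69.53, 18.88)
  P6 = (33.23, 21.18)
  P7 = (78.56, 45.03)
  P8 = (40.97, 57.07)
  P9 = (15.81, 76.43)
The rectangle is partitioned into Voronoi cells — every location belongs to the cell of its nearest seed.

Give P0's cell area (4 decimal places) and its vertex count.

1. box [0,96]×[0,94]: [(0, 0) (96, 0) (96, 94) (0, 94)]
2. ⊥bis P0·P1 via (43.37,45.8): [(0, 12.058) (0, 0) (96, 0) (96, 86.7463)]  |A|=4742.6066
3. ⊥bis P0·P2 via (80.875,26.025): [(37.1108, 40.9303) (0, 12.058) (0, 0) (96, 0) (96, 20.8737)]  |A|=2803.0137
4. ⊥bis P0·P3 via (57.66,41.485): [(48.3152, 37.1143) (7.9231, 18.2222) (0, 12.058) (0, 0) (96, 0) (96, 20.8737)]  |A|=2620.1078
5. ⊥bis P0·P4 via (60.705,18.88): [(70.6846, 29.4957) (42.9563, 0) (96, 0) (96, 20.8737)]  |A|=1046.4934
6. ⊥bis P0·P5 via (71.835,12.565): [(95.2749, 21.1207) (45.8531, 3.0815) (42.9563, 0) (96, 0) (96, 20.8737)]  |A|=617.7455
7. ⊥bis P0·P6 via (53.685,13.715): [(95.2749, 21.1207) (50.4116, 4.7454) (48.6797, 0) (96, 0) (96, 20.8737)]  |A|=599.552
8. ⊥bis P0·P7 via (76.35,25.64): [(95.2749, 21.1207) (50.4116, 4.7454) (48.6797, 0) (96, 0) (96, 20.8737)]  |A|=599.552
9. ⊥bis P0·P8 via (57.555,31.66): [(95.2749, 21.1207) (50.4116, 4.7454) (48.6797, 0) (96, 0) (96, 20.8737)]  |A|=599.552
10. ⊥bis P0·P9 via (44.975,41.34): [(95.2749, 21.1207) (50.4116, 4.7454) (48.6797, 0) (96, 0) (96, 20.8737)]  |A|=599.552
11. canonical 5-gon: [(95.2749, 21.1207) (50.4116, 4.7454) (48.6797, 0) (96, 0) (96, 20.8737)]
12. shoelace: 599.552

Area of P0's cell: 599.5520 (5 vertices)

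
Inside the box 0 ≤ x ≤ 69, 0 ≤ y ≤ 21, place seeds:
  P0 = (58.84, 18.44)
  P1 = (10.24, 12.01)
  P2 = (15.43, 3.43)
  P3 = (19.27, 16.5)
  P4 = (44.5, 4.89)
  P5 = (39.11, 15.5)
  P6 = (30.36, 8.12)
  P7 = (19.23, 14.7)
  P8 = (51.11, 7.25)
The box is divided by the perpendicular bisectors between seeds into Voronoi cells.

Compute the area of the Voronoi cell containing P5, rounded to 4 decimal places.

1. box [0,69]×[0,21]: [(0, 0) (69, 0) (69, 21) (0, 21)]
2. ⊥bis P5·P0 via (48.975,16.97): [(0, 0) (51.5037, 0) (48.3745, 21) (0, 21)]  |A|=1048.7212
3. ⊥bis P5·P1 via (24.675,13.755): [(26.3378, 0) (51.5037, 0) (48.3745, 21) (23.7992, 21)]  |A|=522.283
4. ⊥bis P5·P2 via (27.27,9.465): [(24.548, 14.8052) (32.0944, 0) (51.5037, 0) (48.3745, 21) (23.7992, 21)]  |A|=479.669
5. ⊥bis P5·P3 via (29.19,16): [(28.7175, 6.6252) (32.0944, 0) (51.5037, 0) (48.3745, 21) (29.442, 21)]  |A|=429.2601
6. ⊥bis P5·P4 via (41.805,10.195): [(28.7175, 6.6252) (29.964, 4.1796) (49.4089, 14.0579) (48.3745, 21) (29.442, 21)]  |A|=241.6744
7. ⊥bis P5·P6 via (34.735,11.81): [(29.3034, 18.2499) (37.8092, 8.1651) (49.4089, 14.0579) (48.3745, 21) (29.442, 21)]  |A|=177.2043
8. ⊥bis P5·P7 via (29.17,15.1): [(29.3034, 18.2499) (37.8092, 8.1651) (49.4089, 14.0579) (48.3745, 21) (29.442, 21)]  |A|=177.2043
9. ⊥bis P5·P8 via (45.11,11.375): [(29.3034, 18.2499) (37.8092, 8.1651) (45.6372, 12.1418) (48.9717, 16.992) (48.3745, 21) (29.442, 21)]  |A|=171.2519
10. canonical 6-gon: [(29.3034, 18.2499) (37.8092, 8.1651) (45.6372, 12.1418) (48.9717, 16.992) (48.3745, 21) (29.442, 21)]
11. shoelace: 171.2519

Area of P5's cell: 171.2519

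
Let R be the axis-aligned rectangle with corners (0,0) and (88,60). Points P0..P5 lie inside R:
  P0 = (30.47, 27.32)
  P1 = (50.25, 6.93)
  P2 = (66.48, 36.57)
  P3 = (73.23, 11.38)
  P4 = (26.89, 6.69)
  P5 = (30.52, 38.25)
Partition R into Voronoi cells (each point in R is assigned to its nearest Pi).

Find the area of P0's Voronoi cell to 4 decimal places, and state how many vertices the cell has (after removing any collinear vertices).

Area of P0's cell: 676.7494 (5 vertices)

1. box [0,88]×[0,60]: [(0, 0) (88, 0) (88, 60) (0, 60)]
2. ⊥bis P0·P1 via (40.36,17.125): [(0, 0) (22.7069, 0) (84.5572, 60) (0, 60)]  |A|=3217.9233
3. ⊥bis P0·P2 via (48.475,31.945): [(0, 0) (22.7069, 0) (49.9037, 26.3832) (41.2684, 60) (0, 60)]  |A|=2490.3071
4. ⊥bis P0·P3 via (51.85,19.35): [(0, 0) (22.7069, 0) (49.9037, 26.3832) (41.2684, 60) (0, 60)]  |A|=2490.3071
5. ⊥bis P0·P4 via (28.68,17.005): [(0, 21.9819) (38.4827, 15.3039) (49.9037, 26.3832) (41.2684, 60) (0, 60)]  |A|=1893.5925
6. ⊥bis P0·P5 via (30.495,32.785): [(0, 32.9245) (0, 21.9819) (38.4827, 15.3039) (49.9037, 26.3832) (48.2801, 32.7036)]  |A|=676.7494
7. canonical 5-gon: [(0, 32.9245) (0, 21.9819) (38.4827, 15.3039) (49.9037, 26.3832) (48.2801, 32.7036)]
8. shoelace: 676.7494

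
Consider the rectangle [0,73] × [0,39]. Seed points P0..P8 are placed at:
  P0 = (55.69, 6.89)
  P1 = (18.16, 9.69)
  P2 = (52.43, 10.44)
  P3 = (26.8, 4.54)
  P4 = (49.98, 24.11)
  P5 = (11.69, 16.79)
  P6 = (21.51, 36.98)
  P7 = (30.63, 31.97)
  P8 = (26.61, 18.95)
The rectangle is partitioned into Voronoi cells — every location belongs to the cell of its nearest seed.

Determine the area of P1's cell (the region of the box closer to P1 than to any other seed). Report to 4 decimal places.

Area of P1's cell: 207.3969

1. box [0,73]×[0,39]: [(0, 0) (73, 0) (73, 39) (0, 39)]
2. ⊥bis P1·P0 via (36.925,8.29): [(0, 0) (36.3065, 0) (39.2162, 39) (0, 39)]  |A|=1472.6924
3. ⊥bis P1·P2 via (35.295,10.065): [(0, 0) (35.5153, 0) (34.6618, 39) (0, 39)]  |A|=1368.4521
4. ⊥bis P1·P3 via (22.48,7.115): [(0, 0) (18.239, 0) (34.9034, 27.9574) (34.6618, 39) (0, 39)]  |A|=1126.9522
5. ⊥bis P1·P4 via (34.07,16.9): [(0, 0) (18.239, 0) (31.5833, 22.3873) (24.0549, 39) (0, 39)]  |A|=1019.8431
6. ⊥bis P1·P5 via (14.925,13.24): [(0.3958, 0) (18.239, 0) (31.5833, 22.3873) (29.6484, 26.657)]  |A|=287.969
7. ⊥bis P1·P6 via (19.835,23.335): [(25.2707, 22.6677) (0.3958, 0) (18.239, 0) (31.3086, 21.9265)]  |A|=273.2713
8. ⊥bis P1·P7 via (24.395,20.83): [(23.6882, 21.2256) (0.3958, 0) (18.239, 0) (29.089, 18.2028)]  |A|=254.9206
9. ⊥bis P1·P8 via (22.385,14.32): [(19.2497, 17.181) (0.3958, 0) (18.239, 0) (25.2282, 11.7255)]  |A|=207.3969
10. canonical 4-gon: [(19.2497, 17.181) (0.3958, 0) (18.239, 0) (25.2282, 11.7255)]
11. shoelace: 207.3969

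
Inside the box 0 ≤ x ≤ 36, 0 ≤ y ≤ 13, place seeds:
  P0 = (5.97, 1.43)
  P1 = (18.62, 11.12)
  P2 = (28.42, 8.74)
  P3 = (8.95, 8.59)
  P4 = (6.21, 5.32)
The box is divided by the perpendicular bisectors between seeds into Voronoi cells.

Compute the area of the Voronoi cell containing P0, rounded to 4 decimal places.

1. box [0,36]×[0,13]: [(0, 0) (36, 0) (36, 13) (0, 13)]
2. ⊥bis P0·P1 via (12.295,6.275): [(0, 0) (17.1017, 0) (7.1436, 13) (0, 13)]  |A|=157.5944
3. ⊥bis P0·P2 via (17.195,5.085): [(0, 0) (17.1017, 0) (7.1436, 13) (0, 13)]  |A|=157.5944
4. ⊥bis P0·P3 via (7.46,5.01): [(0, 8.1149) (0, 0) (17.1017, 0) (15.9804, 1.4638)]  |A|=77.3561
5. ⊥bis P0·P4 via (6.09,3.375): [(12.3105, 2.9912) (0, 3.7507) (0, 0) (17.1017, 0) (15.9804, 1.4638)]  |A|=50.4938
6. canonical 5-gon: [(12.3105, 2.9912) (0, 3.7507) (0, 0) (17.1017, 0) (15.9804, 1.4638)]
7. shoelace: 50.4938

Area of P0's cell: 50.4938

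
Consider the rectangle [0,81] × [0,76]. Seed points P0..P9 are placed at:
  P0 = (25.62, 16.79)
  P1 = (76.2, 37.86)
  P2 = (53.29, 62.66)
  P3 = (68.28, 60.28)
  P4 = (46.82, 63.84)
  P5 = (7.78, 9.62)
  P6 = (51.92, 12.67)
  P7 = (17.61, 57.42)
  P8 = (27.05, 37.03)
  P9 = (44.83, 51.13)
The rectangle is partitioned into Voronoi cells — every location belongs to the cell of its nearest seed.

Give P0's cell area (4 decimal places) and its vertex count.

1. box [0,81]×[0,76]: [(0, 0) (81, 0) (81, 76) (0, 76)]
2. ⊥bis P0·P1 via (50.91,27.325): [(0, 0) (62.2927, 0) (30.6336, 76) (0, 76)]  |A|=3531.1985
3. ⊥bis P0·P2 via (39.455,39.725): [(0, 63.5253) (0, 0) (62.2927, 0) (47.8555, 34.6576)]  |A|=2599.475
4. ⊥bis P0·P3 via (46.95,38.535): [(0, 63.5253) (0, 0) (62.2927, 0) (47.8555, 34.6576)]  |A|=2599.475
5. ⊥bis P0·P4 via (36.22,40.315): [(45.1392, 36.2962) (0, 56.6352) (0, 0) (62.2927, 0) (47.8555, 34.6576)]  |A|=2443.9676
6. ⊥bis P0·P5 via (16.7,13.205): [(45.1392, 36.2962) (0, 56.6352) (0, 54.757) (22.0072, 0) (62.2927, 0) (47.8555, 34.6576)]  |A|=1841.4442
7. ⊥bis P0·P6 via (38.77,14.73): [(42.3456, 37.5549) (0, 56.6352) (0, 54.757) (22.0072, 0) (36.4625, 0)]  |A|=1281.2744
8. ⊥bis P0·P7 via (21.615,37.105): [(42.3456, 37.5549) (36.7305, 40.085) (8.1605, 34.4525) (22.0072, 0) (36.4625, 0)]  |A|=933.7495
9. ⊥bis P0·P8 via (26.335,26.91): [(40.521, 25.9077) (10.7493, 28.0112) (22.0072, 0) (36.4625, 0)]  |A|=592.3824
10. ⊥bis P0·P9 via (35.225,33.96): [(40.521, 25.9077) (10.7493, 28.0112) (22.0072, 0) (36.4625, 0)]  |A|=592.3824
11. canonical 4-gon: [(40.521, 25.9077) (10.7493, 28.0112) (22.0072, 0) (36.4625, 0)]
12. shoelace: 592.3824

Area of P0's cell: 592.3824 (4 vertices)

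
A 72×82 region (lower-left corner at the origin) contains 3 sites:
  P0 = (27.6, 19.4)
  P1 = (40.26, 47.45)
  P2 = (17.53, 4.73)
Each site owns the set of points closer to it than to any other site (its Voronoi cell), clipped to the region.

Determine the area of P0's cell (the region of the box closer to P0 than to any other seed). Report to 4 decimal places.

1. box [0,72]×[0,82]: [(0, 0) (72, 0) (72, 82) (0, 82)]
2. ⊥bis P0·P1 via (33.93,33.425): [(0, 48.7389) (0, 0) (72, 0) (72, 16.2426)]  |A|=2339.3327
3. ⊥bis P0·P2 via (22.565,12.065): [(0, 48.7389) (0, 27.5544) (40.1413, 0) (72, 0) (72, 16.2426)]  |A|=1786.2977
4. canonical 5-gon: [(0, 48.7389) (0, 27.5544) (40.1413, 0) (72, 0) (72, 16.2426)]
5. shoelace: 1786.2977

Area of P0's cell: 1786.2977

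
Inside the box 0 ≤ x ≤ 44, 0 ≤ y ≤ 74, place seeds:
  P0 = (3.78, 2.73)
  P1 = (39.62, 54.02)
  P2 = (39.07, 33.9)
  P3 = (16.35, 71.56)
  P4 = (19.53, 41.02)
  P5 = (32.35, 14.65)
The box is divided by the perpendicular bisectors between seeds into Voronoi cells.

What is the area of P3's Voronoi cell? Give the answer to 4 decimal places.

Area of P3's cell: 542.3117

1. box [0,44]×[0,74]: [(0, 0) (44, 0) (44, 74) (0, 74)]
2. ⊥bis P3·P0 via (10.065,37.145): [(0, 38.9831) (44, 30.9477) (44, 74) (0, 74)]  |A|=1717.5231
3. ⊥bis P3·P1 via (27.985,62.79): [(0, 38.9831) (8.8254, 37.3714) (36.4347, 74) (0, 74)]  |A|=821.7956
4. ⊥bis P3·P2 via (27.71,52.73): [(0, 38.9831) (3.7795, 38.2929) (14.3076, 44.6444) (36.4347, 74) (0, 74)]  |A|=800.9198
5. ⊥bis P3·P4 via (17.94,56.29): [(0, 54.422) (23.5238, 56.8714) (36.4347, 74) (0, 74)]  |A|=542.3117
6. ⊥bis P3·P5 via (24.35,43.105): [(0, 54.422) (23.5238, 56.8714) (36.4347, 74) (0, 74)]  |A|=542.3117
7. canonical 4-gon: [(0, 54.422) (23.5238, 56.8714) (36.4347, 74) (0, 74)]
8. shoelace: 542.3117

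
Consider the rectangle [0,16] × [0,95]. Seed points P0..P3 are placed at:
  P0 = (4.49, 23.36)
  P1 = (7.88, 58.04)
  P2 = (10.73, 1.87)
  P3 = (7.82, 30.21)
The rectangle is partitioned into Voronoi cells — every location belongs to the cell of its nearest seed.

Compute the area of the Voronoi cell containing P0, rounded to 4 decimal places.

1. box [0,16]×[0,95]: [(0, 0) (16, 0) (16, 95) (0, 95)]
2. ⊥bis P0·P1 via (6.185,40.7): [(0, 41.3046) (0, 0) (16, 0) (16, 39.7406)]  |A|=648.3613
3. ⊥bis P0·P2 via (7.61,12.615): [(0, 41.3046) (0, 10.4053) (16, 15.0512) (16, 39.7406)]  |A|=444.7094
4. ⊥bis P0·P3 via (6.155,26.785): [(0, 29.7771) (0, 10.4053) (16, 15.0512) (16, 21.999)]  |A|=210.5575
5. canonical 4-gon: [(0, 29.7771) (0, 10.4053) (16, 15.0512) (16, 21.999)]
6. shoelace: 210.5575

Area of P0's cell: 210.5575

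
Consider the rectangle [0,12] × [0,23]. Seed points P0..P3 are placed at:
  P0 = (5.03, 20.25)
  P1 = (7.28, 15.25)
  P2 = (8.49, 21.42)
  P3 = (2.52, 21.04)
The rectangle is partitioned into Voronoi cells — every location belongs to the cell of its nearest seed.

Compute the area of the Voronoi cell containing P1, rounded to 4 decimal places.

1. box [0,12]×[0,23]: [(0, 0) (12, 0) (12, 23) (0, 23)]
2. ⊥bis P1·P0 via (6.155,17.75): [(0, 14.9803) (0, 0) (12, 0) (12, 20.3803)]  |A|=212.163
3. ⊥bis P1·P2 via (7.885,18.335): [(7.5855, 18.3937) (0, 14.9803) (0, 0) (12, 0) (12, 17.528)]  |A|=205.8674
4. ⊥bis P1·P3 via (4.9,18.145): [(7.5855, 18.3937) (2.3208, 16.0246) (0, 14.1167) (0, 0) (12, 0) (12, 17.528)]  |A|=204.8653
5. canonical 6-gon: [(7.5855, 18.3937) (2.3208, 16.0246) (0, 14.1167) (0, 0) (12, 0) (12, 17.528)]
6. shoelace: 204.8653

Area of P1's cell: 204.8653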